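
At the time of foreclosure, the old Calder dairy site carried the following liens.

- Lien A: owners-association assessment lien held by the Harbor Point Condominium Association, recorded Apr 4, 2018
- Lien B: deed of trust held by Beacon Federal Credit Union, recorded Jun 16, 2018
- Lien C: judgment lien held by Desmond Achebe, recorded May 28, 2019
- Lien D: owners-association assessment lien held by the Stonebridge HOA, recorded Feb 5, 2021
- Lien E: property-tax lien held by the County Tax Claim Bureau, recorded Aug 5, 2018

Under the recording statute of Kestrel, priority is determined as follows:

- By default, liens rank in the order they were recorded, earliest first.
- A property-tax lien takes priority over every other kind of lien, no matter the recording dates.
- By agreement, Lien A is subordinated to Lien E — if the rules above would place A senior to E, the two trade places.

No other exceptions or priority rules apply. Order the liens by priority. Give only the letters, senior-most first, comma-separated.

E, A, B, C, D

As a property-tax lien, E is senior to every other lien.
Remaining liens by effective date: A (Apr 4, 2018), B (Jun 16, 2018), C (May 28, 2019), D (Feb 5, 2021).
A already ranks below E; the subordination has no effect.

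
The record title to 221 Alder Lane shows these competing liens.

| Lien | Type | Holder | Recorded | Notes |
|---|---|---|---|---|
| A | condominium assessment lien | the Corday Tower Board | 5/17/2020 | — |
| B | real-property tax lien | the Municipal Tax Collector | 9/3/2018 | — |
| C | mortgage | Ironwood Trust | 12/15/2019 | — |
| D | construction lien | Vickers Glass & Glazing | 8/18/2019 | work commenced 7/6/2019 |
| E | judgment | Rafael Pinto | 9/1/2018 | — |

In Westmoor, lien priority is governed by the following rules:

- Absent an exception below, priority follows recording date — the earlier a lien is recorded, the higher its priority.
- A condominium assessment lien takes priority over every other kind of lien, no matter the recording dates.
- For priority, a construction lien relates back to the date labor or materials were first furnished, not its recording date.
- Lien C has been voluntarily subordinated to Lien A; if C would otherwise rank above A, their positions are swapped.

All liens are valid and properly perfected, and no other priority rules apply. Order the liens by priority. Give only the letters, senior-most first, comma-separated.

A, E, B, D, C

Adjusting effective dates: D relates back to 7/6/2019 (work commenced).
As a condominium assessment lien, A is senior to every other lien.
Remaining liens by effective date: E (9/1/2018), B (9/3/2018), D (7/6/2019), C (12/15/2019).
Since C is not senior to A, the subordination leaves the order unchanged.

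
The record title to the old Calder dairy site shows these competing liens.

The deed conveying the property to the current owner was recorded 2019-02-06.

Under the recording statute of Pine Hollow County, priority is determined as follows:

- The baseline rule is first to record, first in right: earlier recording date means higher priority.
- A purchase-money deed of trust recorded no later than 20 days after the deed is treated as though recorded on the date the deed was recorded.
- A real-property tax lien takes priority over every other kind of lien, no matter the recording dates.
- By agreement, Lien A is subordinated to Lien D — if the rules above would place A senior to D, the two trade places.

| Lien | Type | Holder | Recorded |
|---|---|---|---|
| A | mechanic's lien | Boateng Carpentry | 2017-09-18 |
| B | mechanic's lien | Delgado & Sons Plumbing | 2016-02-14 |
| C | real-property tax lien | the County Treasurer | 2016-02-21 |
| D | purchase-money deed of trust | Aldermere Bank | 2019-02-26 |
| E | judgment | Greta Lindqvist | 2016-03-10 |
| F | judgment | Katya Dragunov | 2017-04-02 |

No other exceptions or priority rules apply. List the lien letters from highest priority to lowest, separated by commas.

Adjusting effective dates: D was recorded within the 20-day window, so its effective date is the deed date 2019-02-06.
C is a real-property tax lien, so it outranks all other liens regardless of date.
Ordering the rest by effective date: B (2016-02-14), E (2016-03-10), F (2017-04-02), A (2017-09-18), D (2019-02-06).
A would otherwise be senior to D, so under the subordination agreement A and D exchange positions.

C, B, E, F, D, A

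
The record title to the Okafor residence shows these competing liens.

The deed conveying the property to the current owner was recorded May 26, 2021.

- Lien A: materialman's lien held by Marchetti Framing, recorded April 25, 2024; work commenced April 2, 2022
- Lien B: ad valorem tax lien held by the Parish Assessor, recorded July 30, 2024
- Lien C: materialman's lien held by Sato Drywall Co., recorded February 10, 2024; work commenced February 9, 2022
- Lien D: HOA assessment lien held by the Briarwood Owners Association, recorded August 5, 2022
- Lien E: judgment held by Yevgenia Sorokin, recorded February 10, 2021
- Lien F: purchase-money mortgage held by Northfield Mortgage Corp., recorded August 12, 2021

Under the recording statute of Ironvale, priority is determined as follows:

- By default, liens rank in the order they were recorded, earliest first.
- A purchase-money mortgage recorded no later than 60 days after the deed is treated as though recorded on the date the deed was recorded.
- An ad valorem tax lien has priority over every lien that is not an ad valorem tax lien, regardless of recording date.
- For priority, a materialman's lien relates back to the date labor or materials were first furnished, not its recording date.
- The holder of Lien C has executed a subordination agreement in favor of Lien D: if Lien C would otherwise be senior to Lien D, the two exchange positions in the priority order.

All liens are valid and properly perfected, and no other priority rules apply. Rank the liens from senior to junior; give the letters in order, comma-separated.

B, E, F, D, A, C

First, effective dates: A is treated as recorded April 2, 2022, the work-commencement date; C relates back to February 9, 2022 (work commenced); F missed the 60-day window (78 days after the deed), so its recording date stands.
B is an ad valorem tax lien and takes priority over every other lien.
Ordering the rest by effective date: E (February 10, 2021), F (August 12, 2021), C (February 9, 2022), A (April 2, 2022), D (August 5, 2022).
C would otherwise be senior to D, so under the subordination agreement C and D exchange positions.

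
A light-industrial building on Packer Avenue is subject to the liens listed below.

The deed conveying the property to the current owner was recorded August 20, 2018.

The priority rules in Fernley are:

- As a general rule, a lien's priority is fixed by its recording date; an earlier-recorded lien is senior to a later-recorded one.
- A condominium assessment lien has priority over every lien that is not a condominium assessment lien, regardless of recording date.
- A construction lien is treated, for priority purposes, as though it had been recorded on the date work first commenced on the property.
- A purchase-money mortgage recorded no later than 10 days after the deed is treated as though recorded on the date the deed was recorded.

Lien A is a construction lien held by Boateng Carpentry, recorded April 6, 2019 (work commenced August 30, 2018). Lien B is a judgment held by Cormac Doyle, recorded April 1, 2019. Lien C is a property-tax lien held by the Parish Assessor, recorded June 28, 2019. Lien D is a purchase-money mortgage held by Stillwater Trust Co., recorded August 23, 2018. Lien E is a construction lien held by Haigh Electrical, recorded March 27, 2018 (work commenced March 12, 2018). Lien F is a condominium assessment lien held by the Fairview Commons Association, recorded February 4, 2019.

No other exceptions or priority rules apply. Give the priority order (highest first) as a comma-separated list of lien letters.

Effective dates: A is treated as recorded August 30, 2018, the work-commencement date; D's effective date is the deed date, August 20, 2018; E relates back to March 12, 2018 (work commenced).
F is a condominium assessment lien, so it outranks all other liens regardless of date.
Among the remaining liens, by effective date: E (March 12, 2018), D (August 20, 2018), A (August 30, 2018), B (April 1, 2019), C (June 28, 2019).

F, E, D, A, B, C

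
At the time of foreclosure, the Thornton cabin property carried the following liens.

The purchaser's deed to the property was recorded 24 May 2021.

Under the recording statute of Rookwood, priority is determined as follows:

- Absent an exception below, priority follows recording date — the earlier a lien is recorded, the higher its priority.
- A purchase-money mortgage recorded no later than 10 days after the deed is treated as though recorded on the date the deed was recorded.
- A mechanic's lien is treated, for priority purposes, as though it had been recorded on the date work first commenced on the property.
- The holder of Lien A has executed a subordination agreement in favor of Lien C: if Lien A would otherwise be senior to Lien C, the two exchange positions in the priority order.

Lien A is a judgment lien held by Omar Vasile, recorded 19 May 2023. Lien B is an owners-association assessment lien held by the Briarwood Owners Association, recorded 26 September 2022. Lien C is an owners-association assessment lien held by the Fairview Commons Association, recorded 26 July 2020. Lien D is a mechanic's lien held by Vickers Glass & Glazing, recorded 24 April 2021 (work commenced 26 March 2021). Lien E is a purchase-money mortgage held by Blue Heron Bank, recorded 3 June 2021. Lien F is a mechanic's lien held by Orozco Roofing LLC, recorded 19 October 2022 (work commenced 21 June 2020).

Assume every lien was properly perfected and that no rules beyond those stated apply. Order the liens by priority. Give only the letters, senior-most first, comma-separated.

Effective dates after the stated exceptions: D relates back to 26 March 2021 (work commenced); E was recorded within the 10-day window, so its effective date is the deed date 24 May 2021; F is treated as recorded 21 June 2020, the work-commencement date.
By effective date: F (21 June 2020), C (26 July 2020), D (26 March 2021), E (24 May 2021), B (26 September 2022), A (19 May 2023).
A is already junior to C, so the subordination agreement changes nothing.

F, C, D, E, B, A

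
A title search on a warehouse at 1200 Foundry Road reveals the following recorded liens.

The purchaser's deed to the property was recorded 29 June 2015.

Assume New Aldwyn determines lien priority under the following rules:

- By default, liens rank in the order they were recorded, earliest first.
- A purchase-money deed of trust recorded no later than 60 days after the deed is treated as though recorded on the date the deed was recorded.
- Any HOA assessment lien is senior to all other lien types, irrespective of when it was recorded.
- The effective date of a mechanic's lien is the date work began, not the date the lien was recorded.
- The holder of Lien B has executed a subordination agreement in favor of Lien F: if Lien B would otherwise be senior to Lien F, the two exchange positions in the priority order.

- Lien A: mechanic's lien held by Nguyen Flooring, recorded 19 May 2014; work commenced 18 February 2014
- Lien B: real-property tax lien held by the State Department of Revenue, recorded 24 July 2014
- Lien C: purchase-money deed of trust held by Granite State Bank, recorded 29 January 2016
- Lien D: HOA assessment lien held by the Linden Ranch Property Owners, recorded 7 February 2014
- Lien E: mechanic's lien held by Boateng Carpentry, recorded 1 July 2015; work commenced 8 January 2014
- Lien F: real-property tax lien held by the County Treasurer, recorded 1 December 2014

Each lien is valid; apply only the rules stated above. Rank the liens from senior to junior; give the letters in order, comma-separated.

D, E, A, F, B, C

First, effective dates: A relates back to 18 February 2014 (work commenced); C was recorded 214 days after the deed — beyond 60 days — so no relation-back applies; E relates back to 8 January 2014 (work commenced).
D is an HOA assessment lien, so it outranks all other liens regardless of date.
Remaining liens by effective date: E (8 January 2014), A (18 February 2014), B (24 July 2014), F (1 December 2014), C (29 January 2016).
B would otherwise be senior to F, so under the subordination agreement B and F exchange positions.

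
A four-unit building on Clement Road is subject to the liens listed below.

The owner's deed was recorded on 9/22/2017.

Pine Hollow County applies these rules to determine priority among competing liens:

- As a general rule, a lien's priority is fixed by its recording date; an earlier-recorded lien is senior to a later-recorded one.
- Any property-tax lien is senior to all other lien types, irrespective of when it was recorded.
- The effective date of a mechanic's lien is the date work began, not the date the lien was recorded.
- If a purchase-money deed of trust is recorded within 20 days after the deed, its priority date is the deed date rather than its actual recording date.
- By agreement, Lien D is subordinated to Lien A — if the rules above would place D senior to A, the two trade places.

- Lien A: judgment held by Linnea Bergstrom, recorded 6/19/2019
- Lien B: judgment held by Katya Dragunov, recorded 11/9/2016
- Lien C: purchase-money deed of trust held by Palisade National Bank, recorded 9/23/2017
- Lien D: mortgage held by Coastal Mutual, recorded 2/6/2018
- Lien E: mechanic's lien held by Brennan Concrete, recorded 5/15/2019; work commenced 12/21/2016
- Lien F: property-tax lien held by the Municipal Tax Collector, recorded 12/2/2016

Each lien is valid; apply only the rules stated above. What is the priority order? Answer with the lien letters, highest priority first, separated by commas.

Adjusting effective dates: C's effective date is the deed date, 9/22/2017; E is treated as recorded 12/21/2016, the work-commencement date.
F is a property-tax lien and takes priority over every other lien.
Ordering the rest by effective date: B (11/9/2016), E (12/21/2016), C (9/22/2017), D (2/6/2018), A (6/19/2019).
The subordination applies — D was senior to A — so D and A swap.

F, B, E, C, A, D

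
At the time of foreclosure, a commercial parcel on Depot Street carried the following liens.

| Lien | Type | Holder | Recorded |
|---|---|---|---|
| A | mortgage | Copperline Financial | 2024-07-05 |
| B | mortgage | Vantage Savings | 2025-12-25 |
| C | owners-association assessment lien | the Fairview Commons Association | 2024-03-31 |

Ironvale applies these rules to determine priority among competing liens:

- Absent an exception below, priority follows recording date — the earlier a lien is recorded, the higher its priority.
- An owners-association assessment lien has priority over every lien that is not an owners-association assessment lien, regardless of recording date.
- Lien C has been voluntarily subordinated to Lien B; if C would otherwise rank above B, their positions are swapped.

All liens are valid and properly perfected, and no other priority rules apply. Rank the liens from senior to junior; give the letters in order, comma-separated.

B, A, C

C is an owners-association assessment lien, so it outranks all other liens regardless of date.
Ordering the rest by effective date: A (2024-07-05), B (2025-12-25).
The subordination applies — C was senior to B — so C and B swap.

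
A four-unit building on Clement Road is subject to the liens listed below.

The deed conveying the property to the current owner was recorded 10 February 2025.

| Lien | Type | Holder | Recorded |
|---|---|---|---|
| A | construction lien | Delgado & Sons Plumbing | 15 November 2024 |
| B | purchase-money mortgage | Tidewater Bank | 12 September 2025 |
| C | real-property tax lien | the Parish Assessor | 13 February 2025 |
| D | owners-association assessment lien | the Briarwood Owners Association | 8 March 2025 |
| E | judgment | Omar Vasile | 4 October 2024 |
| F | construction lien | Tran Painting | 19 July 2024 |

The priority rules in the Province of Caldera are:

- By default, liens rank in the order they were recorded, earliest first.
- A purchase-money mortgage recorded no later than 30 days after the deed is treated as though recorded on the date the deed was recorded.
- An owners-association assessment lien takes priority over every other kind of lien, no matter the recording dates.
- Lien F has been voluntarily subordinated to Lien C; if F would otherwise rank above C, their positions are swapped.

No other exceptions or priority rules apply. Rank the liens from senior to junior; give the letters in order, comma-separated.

D, C, E, A, F, B

Effective dates: B was recorded 214 days after the deed, outside the 30-day window, so it keeps its recording date.
D is an owners-association assessment lien, so it outranks all other liens regardless of date.
The other liens, earliest effective date first: F (19 July 2024), E (4 October 2024), A (15 November 2024), C (13 February 2025), B (12 September 2025).
F is senior to C before the subordination, so the two trade places.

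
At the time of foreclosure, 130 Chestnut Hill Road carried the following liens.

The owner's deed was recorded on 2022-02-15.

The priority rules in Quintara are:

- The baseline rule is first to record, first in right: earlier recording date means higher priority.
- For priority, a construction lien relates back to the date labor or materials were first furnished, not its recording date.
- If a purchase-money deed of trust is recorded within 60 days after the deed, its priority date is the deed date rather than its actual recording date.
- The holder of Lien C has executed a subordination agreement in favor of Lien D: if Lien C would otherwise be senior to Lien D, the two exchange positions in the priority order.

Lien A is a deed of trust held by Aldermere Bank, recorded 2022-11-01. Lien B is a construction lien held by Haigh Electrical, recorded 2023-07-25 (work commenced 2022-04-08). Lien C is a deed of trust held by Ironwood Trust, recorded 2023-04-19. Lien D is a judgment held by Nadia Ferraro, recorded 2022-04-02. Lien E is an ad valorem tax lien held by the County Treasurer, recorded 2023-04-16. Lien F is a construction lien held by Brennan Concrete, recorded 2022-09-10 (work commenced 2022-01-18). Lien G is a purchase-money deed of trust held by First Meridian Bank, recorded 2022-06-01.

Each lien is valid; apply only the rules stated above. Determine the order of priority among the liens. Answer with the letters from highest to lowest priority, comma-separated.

Adjusting effective dates: B relates back to 2022-04-08 (work commenced); F relates back to 2022-01-18 (work commenced); G was recorded 106 days after the deed, outside the 60-day window, so it keeps its recording date.
Sorted by effective date: F (2022-01-18), D (2022-04-02), B (2022-04-08), G (2022-06-01), A (2022-11-01), E (2023-04-16), C (2023-04-19).
C is already junior to D, so the subordination agreement changes nothing.

F, D, B, G, A, E, C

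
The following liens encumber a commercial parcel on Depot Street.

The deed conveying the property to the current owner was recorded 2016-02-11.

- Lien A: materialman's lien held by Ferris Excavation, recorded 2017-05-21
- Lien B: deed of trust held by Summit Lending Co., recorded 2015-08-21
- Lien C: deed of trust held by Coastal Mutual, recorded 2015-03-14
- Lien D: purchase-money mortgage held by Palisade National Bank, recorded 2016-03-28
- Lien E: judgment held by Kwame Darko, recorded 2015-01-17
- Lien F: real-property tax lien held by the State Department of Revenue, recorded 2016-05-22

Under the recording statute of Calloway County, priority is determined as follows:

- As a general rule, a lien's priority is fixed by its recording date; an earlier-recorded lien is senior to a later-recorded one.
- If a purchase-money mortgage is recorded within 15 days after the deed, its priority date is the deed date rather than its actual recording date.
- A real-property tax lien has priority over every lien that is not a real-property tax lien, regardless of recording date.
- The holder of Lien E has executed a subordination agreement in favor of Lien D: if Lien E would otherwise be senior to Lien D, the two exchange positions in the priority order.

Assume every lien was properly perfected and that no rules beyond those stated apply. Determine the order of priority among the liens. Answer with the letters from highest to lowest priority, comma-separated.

F, D, C, B, E, A

Effective dates after the stated exceptions: D missed the 15-day window (46 days after the deed), so its recording date stands.
F is a real-property tax lien and takes priority over every other lien.
Ordering the rest by effective date: E (2015-01-17), C (2015-03-14), B (2015-08-21), D (2016-03-28), A (2017-05-21).
The subordination applies — E was senior to D — so E and D swap.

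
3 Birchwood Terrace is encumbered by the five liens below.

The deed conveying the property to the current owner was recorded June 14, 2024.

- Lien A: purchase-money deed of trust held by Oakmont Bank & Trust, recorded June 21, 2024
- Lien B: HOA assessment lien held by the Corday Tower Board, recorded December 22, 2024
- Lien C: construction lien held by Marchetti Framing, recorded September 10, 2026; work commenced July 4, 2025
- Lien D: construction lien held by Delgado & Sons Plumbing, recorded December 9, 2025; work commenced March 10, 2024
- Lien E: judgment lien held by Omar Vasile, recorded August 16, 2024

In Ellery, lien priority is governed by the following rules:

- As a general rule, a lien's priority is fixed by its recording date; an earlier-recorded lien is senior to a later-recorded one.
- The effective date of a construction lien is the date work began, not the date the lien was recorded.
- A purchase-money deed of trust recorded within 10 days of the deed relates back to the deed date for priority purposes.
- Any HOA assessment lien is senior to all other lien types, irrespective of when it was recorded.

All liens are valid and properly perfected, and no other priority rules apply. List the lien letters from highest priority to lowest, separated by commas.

Effective dates: A relates back to the deed date June 14, 2024; C's effective date is July 4, 2025, when work began; D relates back to March 10, 2024 (work commenced).
B is an HOA assessment lien and takes priority over every other lien.
The other liens, earliest effective date first: D (March 10, 2024), A (June 14, 2024), E (August 16, 2024), C (July 4, 2025).

B, D, A, E, C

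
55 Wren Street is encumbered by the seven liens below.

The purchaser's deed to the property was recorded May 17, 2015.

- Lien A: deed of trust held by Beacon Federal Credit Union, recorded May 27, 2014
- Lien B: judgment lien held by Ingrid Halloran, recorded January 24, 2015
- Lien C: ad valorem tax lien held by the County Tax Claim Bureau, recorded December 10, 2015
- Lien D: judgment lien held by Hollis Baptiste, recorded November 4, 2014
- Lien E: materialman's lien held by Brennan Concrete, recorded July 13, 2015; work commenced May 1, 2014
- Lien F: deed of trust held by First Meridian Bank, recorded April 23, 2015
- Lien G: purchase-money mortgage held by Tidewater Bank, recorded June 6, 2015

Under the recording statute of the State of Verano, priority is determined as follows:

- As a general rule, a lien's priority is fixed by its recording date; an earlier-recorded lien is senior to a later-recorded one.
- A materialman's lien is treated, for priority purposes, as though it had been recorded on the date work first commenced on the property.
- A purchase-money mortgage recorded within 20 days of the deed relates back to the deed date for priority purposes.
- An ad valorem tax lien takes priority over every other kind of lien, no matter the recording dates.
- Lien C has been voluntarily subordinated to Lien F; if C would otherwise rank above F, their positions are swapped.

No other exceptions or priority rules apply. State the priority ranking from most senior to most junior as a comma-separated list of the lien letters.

F, E, A, D, B, C, G

Adjusting effective dates: E's effective date is May 1, 2014, when work began; G relates back to the deed date May 17, 2015.
C is an ad valorem tax lien, so it outranks all other liens regardless of date.
Remaining liens by effective date: E (May 1, 2014), A (May 27, 2014), D (November 4, 2014), B (January 24, 2015), F (April 23, 2015), G (May 17, 2015).
Because C would otherwise rank above F, the subordination swaps them.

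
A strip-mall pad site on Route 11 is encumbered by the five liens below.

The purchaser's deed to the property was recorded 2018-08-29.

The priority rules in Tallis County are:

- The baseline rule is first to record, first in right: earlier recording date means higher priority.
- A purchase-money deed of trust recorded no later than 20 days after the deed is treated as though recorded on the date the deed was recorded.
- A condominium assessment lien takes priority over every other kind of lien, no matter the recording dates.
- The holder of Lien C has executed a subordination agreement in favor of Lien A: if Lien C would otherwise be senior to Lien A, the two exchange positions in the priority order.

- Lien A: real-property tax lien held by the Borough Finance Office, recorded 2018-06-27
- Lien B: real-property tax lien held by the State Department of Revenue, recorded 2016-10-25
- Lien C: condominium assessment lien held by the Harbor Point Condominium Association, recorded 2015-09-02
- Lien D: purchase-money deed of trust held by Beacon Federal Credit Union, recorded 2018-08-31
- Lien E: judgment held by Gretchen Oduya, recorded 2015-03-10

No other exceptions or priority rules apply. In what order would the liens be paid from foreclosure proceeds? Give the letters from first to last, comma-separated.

Adjusting effective dates: D relates back to the deed date 2018-08-29.
C, as a condominium assessment lien, has superpriority and ranks first.
Remaining liens by effective date: E (2015-03-10), B (2016-10-25), A (2018-06-27), D (2018-08-29).
Because C would otherwise rank above A, the subordination swaps them.

A, E, B, C, D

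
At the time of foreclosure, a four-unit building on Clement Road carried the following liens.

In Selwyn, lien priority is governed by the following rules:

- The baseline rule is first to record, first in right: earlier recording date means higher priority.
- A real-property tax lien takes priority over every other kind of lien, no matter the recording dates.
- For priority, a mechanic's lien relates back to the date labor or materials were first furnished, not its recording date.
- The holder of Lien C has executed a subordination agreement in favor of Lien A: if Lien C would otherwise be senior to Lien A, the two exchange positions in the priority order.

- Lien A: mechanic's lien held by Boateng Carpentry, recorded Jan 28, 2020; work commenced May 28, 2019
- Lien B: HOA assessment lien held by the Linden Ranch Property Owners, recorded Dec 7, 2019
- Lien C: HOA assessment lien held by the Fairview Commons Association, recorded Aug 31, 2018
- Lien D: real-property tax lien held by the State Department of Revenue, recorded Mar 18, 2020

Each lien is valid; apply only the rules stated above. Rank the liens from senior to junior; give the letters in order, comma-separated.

D, A, C, B

First, effective dates: A's effective date is May 28, 2019, when work began.
D is a real-property tax lien and takes priority over every other lien.
The other liens, earliest effective date first: C (Aug 31, 2018), A (May 28, 2019), B (Dec 7, 2019).
C would otherwise be senior to A, so under the subordination agreement C and A exchange positions.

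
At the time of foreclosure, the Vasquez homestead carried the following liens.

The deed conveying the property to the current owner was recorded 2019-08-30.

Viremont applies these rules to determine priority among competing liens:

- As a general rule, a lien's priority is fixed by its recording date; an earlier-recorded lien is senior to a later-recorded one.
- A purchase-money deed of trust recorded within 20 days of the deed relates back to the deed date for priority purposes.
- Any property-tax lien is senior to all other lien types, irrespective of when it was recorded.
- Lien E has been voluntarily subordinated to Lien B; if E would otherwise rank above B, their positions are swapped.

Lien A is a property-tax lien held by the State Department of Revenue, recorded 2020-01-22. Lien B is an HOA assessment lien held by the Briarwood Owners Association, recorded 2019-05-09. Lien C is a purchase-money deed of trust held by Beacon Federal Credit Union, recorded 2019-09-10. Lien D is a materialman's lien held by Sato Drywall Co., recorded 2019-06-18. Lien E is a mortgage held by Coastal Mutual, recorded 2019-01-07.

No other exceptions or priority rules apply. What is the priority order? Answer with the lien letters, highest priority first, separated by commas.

Effective dates after the stated exceptions: C was recorded within the 20-day window, so its effective date is the deed date 2019-08-30.
A is a property-tax lien and takes priority over every other lien.
The other liens, earliest effective date first: E (2019-01-07), B (2019-05-09), D (2019-06-18), C (2019-08-30).
E would otherwise be senior to B, so under the subordination agreement E and B exchange positions.

A, B, E, D, C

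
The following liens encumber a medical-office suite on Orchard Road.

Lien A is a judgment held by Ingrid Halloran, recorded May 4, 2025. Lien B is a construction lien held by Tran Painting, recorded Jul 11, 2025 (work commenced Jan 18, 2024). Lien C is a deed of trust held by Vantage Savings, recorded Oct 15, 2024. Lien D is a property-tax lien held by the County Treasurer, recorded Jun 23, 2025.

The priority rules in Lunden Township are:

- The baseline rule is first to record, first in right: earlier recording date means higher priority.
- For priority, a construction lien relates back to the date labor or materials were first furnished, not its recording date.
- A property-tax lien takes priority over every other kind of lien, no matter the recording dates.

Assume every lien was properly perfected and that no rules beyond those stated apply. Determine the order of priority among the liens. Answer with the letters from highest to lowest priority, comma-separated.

D, B, C, A

Effective dates after the stated exceptions: B relates back to Jan 18, 2024 (work commenced).
D is a property-tax lien, so it outranks all other liens regardless of date.
Remaining liens by effective date: B (Jan 18, 2024), C (Oct 15, 2024), A (May 4, 2025).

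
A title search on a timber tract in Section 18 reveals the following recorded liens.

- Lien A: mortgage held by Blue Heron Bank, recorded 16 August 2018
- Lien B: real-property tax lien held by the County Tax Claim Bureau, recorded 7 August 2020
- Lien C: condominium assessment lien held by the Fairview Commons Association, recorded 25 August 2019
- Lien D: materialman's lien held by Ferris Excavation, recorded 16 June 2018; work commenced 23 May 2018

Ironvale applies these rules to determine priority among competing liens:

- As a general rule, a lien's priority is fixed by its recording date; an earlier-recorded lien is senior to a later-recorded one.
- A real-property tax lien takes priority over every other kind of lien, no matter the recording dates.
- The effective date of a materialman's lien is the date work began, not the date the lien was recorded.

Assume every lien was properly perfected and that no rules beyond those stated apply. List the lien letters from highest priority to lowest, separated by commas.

B, D, A, C

First, effective dates: D relates back to 23 May 2018 (work commenced).
B is a real-property tax lien, so it outranks all other liens regardless of date.
Among the remaining liens, by effective date: D (23 May 2018), A (16 August 2018), C (25 August 2019).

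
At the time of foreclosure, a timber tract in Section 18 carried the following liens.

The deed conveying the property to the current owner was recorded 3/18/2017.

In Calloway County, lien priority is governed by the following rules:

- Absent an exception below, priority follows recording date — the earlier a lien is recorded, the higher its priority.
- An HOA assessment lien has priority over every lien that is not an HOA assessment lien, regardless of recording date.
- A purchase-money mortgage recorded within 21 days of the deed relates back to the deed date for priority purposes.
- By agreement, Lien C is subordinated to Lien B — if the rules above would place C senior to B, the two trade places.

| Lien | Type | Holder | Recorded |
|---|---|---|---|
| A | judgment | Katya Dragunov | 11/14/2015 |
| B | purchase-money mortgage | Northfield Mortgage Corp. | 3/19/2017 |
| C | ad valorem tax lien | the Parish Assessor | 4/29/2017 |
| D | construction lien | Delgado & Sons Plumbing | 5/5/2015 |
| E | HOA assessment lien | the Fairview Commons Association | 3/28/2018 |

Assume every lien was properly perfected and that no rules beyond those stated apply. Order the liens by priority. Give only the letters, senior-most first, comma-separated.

E, D, A, B, C

Adjusting effective dates: B was recorded within the 21-day window, so its effective date is the deed date 3/18/2017.
As an HOA assessment lien, E is senior to every other lien.
Among the remaining liens, by effective date: D (5/5/2015), A (11/14/2015), B (3/18/2017), C (4/29/2017).
C already ranks below B; the subordination has no effect.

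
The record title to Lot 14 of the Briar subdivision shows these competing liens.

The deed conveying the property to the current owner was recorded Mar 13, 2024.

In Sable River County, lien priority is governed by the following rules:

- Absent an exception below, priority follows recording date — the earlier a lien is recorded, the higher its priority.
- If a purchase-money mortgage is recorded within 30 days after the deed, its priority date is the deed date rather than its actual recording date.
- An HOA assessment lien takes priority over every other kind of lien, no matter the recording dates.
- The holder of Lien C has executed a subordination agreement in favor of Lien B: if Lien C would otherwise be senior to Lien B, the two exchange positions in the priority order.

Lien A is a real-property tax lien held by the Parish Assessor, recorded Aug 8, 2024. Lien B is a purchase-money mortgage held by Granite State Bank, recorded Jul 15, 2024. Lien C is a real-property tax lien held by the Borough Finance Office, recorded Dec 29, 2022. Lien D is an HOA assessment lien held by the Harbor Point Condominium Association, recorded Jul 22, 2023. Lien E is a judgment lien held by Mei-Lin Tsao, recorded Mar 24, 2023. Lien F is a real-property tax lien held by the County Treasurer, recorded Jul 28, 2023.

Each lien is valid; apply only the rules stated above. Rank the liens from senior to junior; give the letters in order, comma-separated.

First, effective dates: B missed the 30-day window (124 days after the deed), so its recording date stands.
D is an HOA assessment lien and takes priority over every other lien.
Among the remaining liens, by effective date: C (Dec 29, 2022), E (Mar 24, 2023), F (Jul 28, 2023), B (Jul 15, 2024), A (Aug 8, 2024).
The subordination applies — C was senior to B — so C and B swap.

D, B, E, F, C, A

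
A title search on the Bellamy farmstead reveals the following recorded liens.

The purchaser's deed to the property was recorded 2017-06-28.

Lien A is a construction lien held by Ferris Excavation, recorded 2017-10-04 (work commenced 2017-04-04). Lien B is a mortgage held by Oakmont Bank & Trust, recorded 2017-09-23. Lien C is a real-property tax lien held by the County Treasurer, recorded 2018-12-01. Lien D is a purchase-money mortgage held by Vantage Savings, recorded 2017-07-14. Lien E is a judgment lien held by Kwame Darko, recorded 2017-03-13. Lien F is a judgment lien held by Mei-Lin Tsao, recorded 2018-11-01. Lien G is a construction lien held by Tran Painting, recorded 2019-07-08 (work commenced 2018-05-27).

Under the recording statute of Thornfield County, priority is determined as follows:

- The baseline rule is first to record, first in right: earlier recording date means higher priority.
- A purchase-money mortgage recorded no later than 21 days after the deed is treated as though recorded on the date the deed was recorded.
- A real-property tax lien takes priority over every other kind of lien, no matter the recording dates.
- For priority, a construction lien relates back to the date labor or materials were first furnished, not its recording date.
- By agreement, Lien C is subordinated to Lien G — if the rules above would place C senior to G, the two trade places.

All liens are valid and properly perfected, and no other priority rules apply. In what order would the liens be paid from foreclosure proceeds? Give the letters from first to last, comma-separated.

G, E, A, D, B, C, F

First, effective dates: A is treated as recorded 2017-04-04, the work-commencement date; D's effective date is the deed date, 2017-06-28; G relates back to 2018-05-27 (work commenced).
C, as a real-property tax lien, has superpriority and ranks first.
Ordering the rest by effective date: E (2017-03-13), A (2017-04-04), D (2017-06-28), B (2017-09-23), G (2018-05-27), F (2018-11-01).
C would otherwise be senior to G, so under the subordination agreement C and G exchange positions.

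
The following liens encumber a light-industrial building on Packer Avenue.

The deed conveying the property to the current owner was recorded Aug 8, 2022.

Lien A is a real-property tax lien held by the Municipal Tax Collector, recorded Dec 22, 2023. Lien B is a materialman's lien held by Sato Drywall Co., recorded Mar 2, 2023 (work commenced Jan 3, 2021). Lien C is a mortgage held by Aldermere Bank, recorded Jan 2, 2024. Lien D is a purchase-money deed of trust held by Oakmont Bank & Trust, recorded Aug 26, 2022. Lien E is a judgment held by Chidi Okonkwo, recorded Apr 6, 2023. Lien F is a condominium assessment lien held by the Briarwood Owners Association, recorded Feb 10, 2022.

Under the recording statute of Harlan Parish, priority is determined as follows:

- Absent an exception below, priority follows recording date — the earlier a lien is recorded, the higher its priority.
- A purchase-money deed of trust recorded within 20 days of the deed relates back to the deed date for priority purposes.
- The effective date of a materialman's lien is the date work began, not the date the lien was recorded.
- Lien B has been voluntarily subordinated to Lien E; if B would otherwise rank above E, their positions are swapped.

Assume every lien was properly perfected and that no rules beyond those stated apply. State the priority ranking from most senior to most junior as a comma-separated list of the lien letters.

Adjusting effective dates: B is treated as recorded Jan 3, 2021, the work-commencement date; D relates back to the deed date Aug 8, 2022.
Sorted by effective date: B (Jan 3, 2021), F (Feb 10, 2022), D (Aug 8, 2022), E (Apr 6, 2023), A (Dec 22, 2023), C (Jan 2, 2024).
The subordination applies — B was senior to E — so B and E swap.

E, F, D, B, A, C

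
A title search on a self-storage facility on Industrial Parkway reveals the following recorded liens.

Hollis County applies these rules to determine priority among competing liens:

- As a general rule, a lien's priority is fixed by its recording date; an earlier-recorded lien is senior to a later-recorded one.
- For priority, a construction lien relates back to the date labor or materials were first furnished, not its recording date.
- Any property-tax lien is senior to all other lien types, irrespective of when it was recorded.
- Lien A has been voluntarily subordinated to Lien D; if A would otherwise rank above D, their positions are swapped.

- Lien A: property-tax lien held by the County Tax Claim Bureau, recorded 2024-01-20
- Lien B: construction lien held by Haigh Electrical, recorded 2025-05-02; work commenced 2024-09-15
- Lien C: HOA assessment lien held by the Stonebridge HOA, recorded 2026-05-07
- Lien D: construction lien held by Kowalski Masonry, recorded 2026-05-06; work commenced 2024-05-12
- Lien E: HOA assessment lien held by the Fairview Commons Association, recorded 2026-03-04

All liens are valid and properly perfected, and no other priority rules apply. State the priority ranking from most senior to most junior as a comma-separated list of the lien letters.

D, A, B, E, C

Effective dates after the stated exceptions: B's effective date is 2024-09-15, when work began; D is treated as recorded 2024-05-12, the work-commencement date.
A is a property-tax lien, so it outranks all other liens regardless of date.
The other liens, earliest effective date first: D (2024-05-12), B (2024-09-15), E (2026-03-04), C (2026-05-07).
Because A would otherwise rank above D, the subordination swaps them.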